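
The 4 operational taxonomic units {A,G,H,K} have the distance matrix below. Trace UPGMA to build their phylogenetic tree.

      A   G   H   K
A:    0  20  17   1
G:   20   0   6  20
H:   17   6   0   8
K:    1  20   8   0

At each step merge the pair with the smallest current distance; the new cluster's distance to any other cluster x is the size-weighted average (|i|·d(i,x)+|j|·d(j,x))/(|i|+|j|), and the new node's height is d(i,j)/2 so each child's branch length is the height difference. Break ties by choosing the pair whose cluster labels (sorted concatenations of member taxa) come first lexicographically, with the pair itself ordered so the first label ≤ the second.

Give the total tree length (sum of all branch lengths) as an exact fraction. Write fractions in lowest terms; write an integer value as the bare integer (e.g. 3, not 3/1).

79/4

iteration 1: select A,K (d=1); attach at lengths (1/2, 1/2); label the merged cluster AK
  updated: d(AK,G)=20, d(AK,H)=25/2
iteration 2: select G,H (d=6); attach at lengths (3, 3); label the merged cluster GH
  updated: d(AK,GH)=65/4
iteration 3: select AK,GH (d=65/4); attach at lengths (61/8, 41/8); label the merged cluster AGHK
final tree: ((A:1/2,K:1/2):61/8,(G:3,H:3):41/8)
total length: 79/4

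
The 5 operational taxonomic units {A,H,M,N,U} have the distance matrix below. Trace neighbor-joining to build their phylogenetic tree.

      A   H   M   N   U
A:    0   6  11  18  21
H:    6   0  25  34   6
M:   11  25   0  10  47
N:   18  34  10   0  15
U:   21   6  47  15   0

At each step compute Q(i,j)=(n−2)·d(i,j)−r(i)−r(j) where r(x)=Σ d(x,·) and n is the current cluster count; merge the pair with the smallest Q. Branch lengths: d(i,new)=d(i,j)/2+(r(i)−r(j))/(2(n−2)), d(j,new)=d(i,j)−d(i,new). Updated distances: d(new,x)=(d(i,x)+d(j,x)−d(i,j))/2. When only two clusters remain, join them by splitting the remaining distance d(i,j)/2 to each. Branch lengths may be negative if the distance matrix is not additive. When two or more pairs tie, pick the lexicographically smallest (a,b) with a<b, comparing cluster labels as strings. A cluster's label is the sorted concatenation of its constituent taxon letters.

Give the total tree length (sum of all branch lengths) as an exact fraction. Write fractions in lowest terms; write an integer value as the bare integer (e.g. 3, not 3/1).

297/8

step 1: merge (H,U) at d=6, Q=-142; branch lengths H→0, U→6; new cluster HU
  updated: d(A,HU)=21/2, d(HU,M)=33, d(HU,N)=43/2
step 2: merge (A,HU) at d=21/2, Q=-167/2; branch lengths A→-9/8, HU→93/8; new cluster AHU
  updated: d(AHU,M)=67/4, d(AHU,N)=29/2
step 3: merge (AHU,M) at d=67/4, Q=-165/4; branch lengths AHU→85/8, M→49/8; new cluster AHMU
  updated: d(AHMU,N)=31/8
step 4: merge (AHMU,N) at d=31/8; branch lengths AHMU→31/16, N→31/16; new cluster AHMNU
final tree: (((A:-9/8,(H:0,U:6):93/8):85/8,M:49/8):31/16,N:31/16)
total length: 297/8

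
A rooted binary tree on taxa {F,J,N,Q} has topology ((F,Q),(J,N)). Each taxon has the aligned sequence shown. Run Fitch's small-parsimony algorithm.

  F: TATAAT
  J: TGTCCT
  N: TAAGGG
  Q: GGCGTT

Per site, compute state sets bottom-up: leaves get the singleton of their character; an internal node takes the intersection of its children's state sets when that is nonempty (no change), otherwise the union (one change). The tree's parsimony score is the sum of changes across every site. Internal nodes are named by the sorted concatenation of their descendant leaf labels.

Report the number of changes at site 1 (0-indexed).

site 0, node FQ: F={T} ∪ Q={G} → {G,T} (+1)
site 0, node JN: J={T} ∩ N={T} → {T} (+0)
site 0, node FJNQ: FQ={G,T} ∩ JN={T} → {T} (+0)
site 1, node FQ: F={A} ∪ Q={G} → {A,G} (+1)
site 1, node JN: J={G} ∪ N={A} → {A,G} (+1)
site 1, node FJNQ: FQ={A,G} ∩ JN={A,G} → {A,G} (+0)
site 2, node FQ: F={T} ∪ Q={C} → {C,T} (+1)
site 2, node JN: J={T} ∪ N={A} → {A,T} (+1)
site 2, node FJNQ: FQ={C,T} ∩ JN={A,T} → {T} (+0)
site 3, node FQ: F={A} ∪ Q={G} → {A,G} (+1)
site 3, node JN: J={C} ∪ N={G} → {C,G} (+1)
site 3, node FJNQ: FQ={A,G} ∩ JN={C,G} → {G} (+0)
site 4, node FQ: F={A} ∪ Q={T} → {A,T} (+1)
site 4, node JN: J={C} ∪ N={G} → {C,G} (+1)
site 4, node FJNQ: FQ={A,T} ∪ JN={C,G} → {A,C,G,T} (+1)
site 5, node FQ: F={T} ∩ Q={T} → {T} (+0)
site 5, node JN: J={T} ∪ N={G} → {G,T} (+1)
site 5, node FJNQ: FQ={T} ∩ JN={G,T} → {T} (+0)
per-site changes: [1, 2, 2, 2, 3, 1]; total = 11

2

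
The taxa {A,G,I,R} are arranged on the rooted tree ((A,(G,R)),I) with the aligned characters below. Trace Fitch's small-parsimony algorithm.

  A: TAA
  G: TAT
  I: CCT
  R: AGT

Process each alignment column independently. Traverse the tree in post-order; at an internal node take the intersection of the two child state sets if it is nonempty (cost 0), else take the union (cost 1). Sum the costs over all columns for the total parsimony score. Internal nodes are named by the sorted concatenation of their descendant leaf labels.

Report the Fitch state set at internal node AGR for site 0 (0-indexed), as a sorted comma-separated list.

[col 0] GR: children G:{T}, R:{A} ∪→ {A,T}; cost 1
[col 0] AGR: children A:{T}, GR:{A,T} ∩→ {T}; cost 0
[col 0] AGIR: children AGR:{T}, I:{C} ∪→ {C,T}; cost 1
[col 1] GR: children G:{A}, R:{G} ∪→ {A,G}; cost 1
[col 1] AGR: children A:{A}, GR:{A,G} ∩→ {A}; cost 0
[col 1] AGIR: children AGR:{A}, I:{C} ∪→ {A,C}; cost 1
[col 2] GR: children G:{T}, R:{T} ∩→ {T}; cost 0
[col 2] AGR: children A:{A}, GR:{T} ∪→ {A,T}; cost 1
[col 2] AGIR: children AGR:{A,T}, I:{T} ∩→ {T}; cost 0
per-site changes: [2, 2, 1]; total = 5

T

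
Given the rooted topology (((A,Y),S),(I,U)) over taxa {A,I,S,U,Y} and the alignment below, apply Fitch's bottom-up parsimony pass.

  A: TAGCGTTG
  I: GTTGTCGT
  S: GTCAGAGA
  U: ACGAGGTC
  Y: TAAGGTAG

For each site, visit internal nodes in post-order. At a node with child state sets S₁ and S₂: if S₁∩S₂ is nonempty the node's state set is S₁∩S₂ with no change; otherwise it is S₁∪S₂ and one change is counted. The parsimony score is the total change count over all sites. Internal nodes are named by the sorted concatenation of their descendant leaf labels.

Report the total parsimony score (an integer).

20

AY@0: {T} ∩ {T} = {T} (intersection, +0)
ASY@0: {T} ∪ {G} = {G,T} (union, +1)
IU@0: {G} ∪ {A} = {A,G} (union, +1)
AISUY@0: {G,T} ∩ {A,G} = {G} (intersection, +0)
AY@1: {A} ∩ {A} = {A} (intersection, +0)
ASY@1: {A} ∪ {T} = {A,T} (union, +1)
IU@1: {T} ∪ {C} = {C,T} (union, +1)
AISUY@1: {A,T} ∩ {C,T} = {T} (intersection, +0)
AY@2: {G} ∪ {A} = {A,G} (union, +1)
ASY@2: {A,G} ∪ {C} = {A,C,G} (union, +1)
IU@2: {T} ∪ {G} = {G,T} (union, +1)
AISUY@2: {A,C,G} ∩ {G,T} = {G} (intersection, +0)
AY@3: {C} ∪ {G} = {C,G} (union, +1)
ASY@3: {C,G} ∪ {A} = {A,C,G} (union, +1)
IU@3: {G} ∪ {A} = {A,G} (union, +1)
AISUY@3: {A,C,G} ∩ {A,G} = {A,G} (intersection, +0)
AY@4: {G} ∩ {G} = {G} (intersection, +0)
ASY@4: {G} ∩ {G} = {G} (intersection, +0)
IU@4: {T} ∪ {G} = {G,T} (union, +1)
AISUY@4: {G} ∩ {G,T} = {G} (intersection, +0)
AY@5: {T} ∩ {T} = {T} (intersection, +0)
ASY@5: {T} ∪ {A} = {A,T} (union, +1)
IU@5: {C} ∪ {G} = {C,G} (union, +1)
AISUY@5: {A,T} ∪ {C,G} = {A,C,G,T} (union, +1)
AY@6: {T} ∪ {A} = {A,T} (union, +1)
ASY@6: {A,T} ∪ {G} = {A,G,T} (union, +1)
IU@6: {G} ∪ {T} = {G,T} (union, +1)
AISUY@6: {A,G,T} ∩ {G,T} = {G,T} (intersection, +0)
AY@7: {G} ∩ {G} = {G} (intersection, +0)
ASY@7: {G} ∪ {A} = {A,G} (union, +1)
IU@7: {T} ∪ {C} = {C,T} (union, +1)
AISUY@7: {A,G} ∪ {C,T} = {A,C,G,T} (union, +1)
per-site changes: [2, 2, 3, 3, 1, 3, 3, 3]; total = 20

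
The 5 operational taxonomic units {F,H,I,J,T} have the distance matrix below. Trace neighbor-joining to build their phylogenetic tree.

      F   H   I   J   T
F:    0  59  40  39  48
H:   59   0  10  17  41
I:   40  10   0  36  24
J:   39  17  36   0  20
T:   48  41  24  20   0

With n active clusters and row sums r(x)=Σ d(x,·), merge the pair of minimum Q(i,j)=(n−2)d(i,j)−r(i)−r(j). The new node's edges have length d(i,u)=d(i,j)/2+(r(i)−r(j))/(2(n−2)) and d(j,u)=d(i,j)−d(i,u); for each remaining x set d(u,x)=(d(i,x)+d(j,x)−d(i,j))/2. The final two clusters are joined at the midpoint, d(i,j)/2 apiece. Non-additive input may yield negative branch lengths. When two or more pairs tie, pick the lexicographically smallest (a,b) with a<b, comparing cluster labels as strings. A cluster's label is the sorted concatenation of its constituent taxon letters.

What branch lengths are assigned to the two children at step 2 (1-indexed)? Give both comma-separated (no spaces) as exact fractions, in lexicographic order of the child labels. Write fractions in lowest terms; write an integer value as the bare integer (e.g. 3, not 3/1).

127/4,51/4

1. join H+I (d=10, Q=-207) ⇒ HI; edges |H|=47/6, |I|=13/6
  updated: d(F,HI)=89/2, d(HI,J)=43/2, d(HI,T)=55/2
2. join F+HI (d=89/2, Q=-136) ⇒ FHI; edges |F|=127/4, |HI|=51/4
  updated: d(FHI,J)=8, d(FHI,T)=31/2
3. join FHI+J (d=8, Q=-87/2) ⇒ FHIJ; edges |FHI|=7/4, |J|=25/4
  updated: d(FHIJ,T)=55/4
4. join FHIJ+T (d=55/4) ⇒ FHIJT; edges |FHIJ|=55/8, |T|=55/8
final tree: (((F:127/4,(H:47/6,I:13/6):51/4):7/4,J:25/4):55/8,T:55/8)
total length: 305/4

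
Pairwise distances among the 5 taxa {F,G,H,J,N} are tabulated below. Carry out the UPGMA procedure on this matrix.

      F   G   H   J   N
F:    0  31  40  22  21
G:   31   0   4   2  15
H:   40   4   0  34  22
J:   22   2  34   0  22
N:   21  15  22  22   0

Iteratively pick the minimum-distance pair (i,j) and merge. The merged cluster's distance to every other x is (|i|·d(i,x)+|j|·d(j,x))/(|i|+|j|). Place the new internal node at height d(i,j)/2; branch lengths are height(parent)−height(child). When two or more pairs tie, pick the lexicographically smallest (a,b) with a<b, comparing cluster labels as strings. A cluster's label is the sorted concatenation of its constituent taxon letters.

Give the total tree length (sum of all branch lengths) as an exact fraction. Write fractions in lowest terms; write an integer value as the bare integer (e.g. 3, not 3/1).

iteration 1: select G,J (d=2); attach at lengths (1, 1); label the merged cluster GJ
  updated: d(F,GJ)=53/2, d(GJ,H)=19, d(GJ,N)=37/2
iteration 2: select GJ,N (d=37/2); attach at lengths (33/4, 37/4); label the merged cluster GJN
  updated: d(F,GJN)=74/3, d(GJN,H)=20
iteration 3: select GJN,H (d=20); attach at lengths (3/4, 10); label the merged cluster GHJN
  updated: d(F,GHJN)=57/2
iteration 4: select F,GHJN (d=57/2); attach at lengths (57/4, 17/4); label the merged cluster FGHJN
final tree: (F:57/4,(((G:1,J:1):33/4,N:37/4):3/4,H:10):17/4)
total length: 195/4

195/4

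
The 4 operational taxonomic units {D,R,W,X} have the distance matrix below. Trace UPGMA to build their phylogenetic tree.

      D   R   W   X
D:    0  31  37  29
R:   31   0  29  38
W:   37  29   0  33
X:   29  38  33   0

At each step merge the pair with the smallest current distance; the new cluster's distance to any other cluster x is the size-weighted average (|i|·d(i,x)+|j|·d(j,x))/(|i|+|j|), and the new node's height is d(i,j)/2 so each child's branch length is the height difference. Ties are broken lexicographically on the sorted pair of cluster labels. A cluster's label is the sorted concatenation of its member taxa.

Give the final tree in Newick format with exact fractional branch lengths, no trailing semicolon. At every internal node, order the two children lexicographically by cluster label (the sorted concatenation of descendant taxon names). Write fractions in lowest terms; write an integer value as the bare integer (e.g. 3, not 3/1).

1. join D+X (d=29) ⇒ DX; edges |D|=29/2, |X|=29/2
  updated: d(DX,R)=69/2, d(DX,W)=35
2. join R+W (d=29) ⇒ RW; edges |R|=29/2, |W|=29/2
  updated: d(DX,RW)=139/4
3. join DX+RW (d=139/4) ⇒ DRWX; edges |DX|=23/8, |RW|=23/8
final tree: ((D:29/2,X:29/2):23/8,(R:29/2,W:29/2):23/8)
total length: 255/4

((D:29/2,X:29/2):23/8,(R:29/2,W:29/2):23/8)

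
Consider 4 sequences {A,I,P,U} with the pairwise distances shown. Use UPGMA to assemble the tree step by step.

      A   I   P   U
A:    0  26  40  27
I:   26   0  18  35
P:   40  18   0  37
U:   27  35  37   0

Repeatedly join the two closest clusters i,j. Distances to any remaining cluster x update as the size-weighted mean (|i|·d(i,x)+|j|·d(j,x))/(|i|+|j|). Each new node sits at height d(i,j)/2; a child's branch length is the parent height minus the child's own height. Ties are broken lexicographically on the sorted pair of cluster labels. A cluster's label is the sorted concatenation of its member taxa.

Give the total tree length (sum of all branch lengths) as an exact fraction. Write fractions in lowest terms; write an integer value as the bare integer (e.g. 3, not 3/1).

iteration 1: select I,P (d=18); attach at lengths (9, 9); label the merged cluster IP
  updated: d(A,IP)=33, d(IP,U)=36
iteration 2: select A,U (d=27); attach at lengths (27/2, 27/2); label the merged cluster AU
  updated: d(AU,IP)=69/2
iteration 3: select AU,IP (d=69/2); attach at lengths (15/4, 33/4); label the merged cluster AIPU
final tree: ((A:27/2,U:27/2):15/4,(I:9,P:9):33/4)
total length: 57

57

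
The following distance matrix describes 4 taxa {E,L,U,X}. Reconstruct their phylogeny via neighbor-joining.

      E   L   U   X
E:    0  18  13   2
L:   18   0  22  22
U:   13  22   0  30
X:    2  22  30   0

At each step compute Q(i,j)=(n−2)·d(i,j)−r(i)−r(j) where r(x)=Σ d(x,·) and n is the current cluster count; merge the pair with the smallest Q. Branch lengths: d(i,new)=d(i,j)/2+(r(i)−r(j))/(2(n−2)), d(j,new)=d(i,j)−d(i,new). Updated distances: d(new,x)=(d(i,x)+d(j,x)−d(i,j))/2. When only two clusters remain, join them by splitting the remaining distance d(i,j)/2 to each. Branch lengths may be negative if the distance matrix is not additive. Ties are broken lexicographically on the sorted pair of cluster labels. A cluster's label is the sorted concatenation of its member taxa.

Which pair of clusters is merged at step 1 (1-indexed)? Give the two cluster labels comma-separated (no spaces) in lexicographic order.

iteration 1: select E,X (d=2, Q=-83); attach at lengths (-17/4, 25/4); label the merged cluster EX
  updated: d(EX,L)=19, d(EX,U)=41/2
iteration 2: select EX,L (d=19, Q=-123/2); attach at lengths (35/4, 41/4); label the merged cluster ELX
  updated: d(ELX,U)=47/4
iteration 3: select ELX,U (d=47/4); attach at lengths (47/8, 47/8); label the merged cluster ELUX
final tree: (((E:-17/4,X:25/4):35/4,L:41/4):47/8,U:47/8)
total length: 131/4

E,X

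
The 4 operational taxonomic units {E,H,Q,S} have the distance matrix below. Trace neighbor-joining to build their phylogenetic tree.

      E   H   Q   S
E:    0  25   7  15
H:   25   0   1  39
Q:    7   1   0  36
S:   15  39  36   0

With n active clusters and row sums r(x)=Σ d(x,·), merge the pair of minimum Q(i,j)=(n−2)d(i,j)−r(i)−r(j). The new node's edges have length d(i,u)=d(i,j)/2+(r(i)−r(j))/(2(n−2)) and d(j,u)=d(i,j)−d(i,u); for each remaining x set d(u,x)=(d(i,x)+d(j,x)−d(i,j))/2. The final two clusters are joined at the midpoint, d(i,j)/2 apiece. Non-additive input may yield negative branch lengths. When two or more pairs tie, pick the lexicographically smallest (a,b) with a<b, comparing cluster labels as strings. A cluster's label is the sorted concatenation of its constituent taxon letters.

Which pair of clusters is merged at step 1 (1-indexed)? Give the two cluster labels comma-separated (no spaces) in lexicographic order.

E,S

step 1: merge (E,S) at d=15, Q=-107; branch lengths E→-13/4, S→73/4; new cluster ES
  updated: d(ES,H)=49/2, d(ES,Q)=14
step 2: merge (ES,H) at d=49/2, Q=-79/2; branch lengths ES→75/4, H→23/4; new cluster EHS
  updated: d(EHS,Q)=-19/4
step 3: merge (EHS,Q) at d=-19/4; branch lengths EHS→-19/8, Q→-19/8; new cluster EHQS
final tree: (((E:-13/4,S:73/4):75/4,H:23/4):-19/8,Q:-19/8)
total length: 139/4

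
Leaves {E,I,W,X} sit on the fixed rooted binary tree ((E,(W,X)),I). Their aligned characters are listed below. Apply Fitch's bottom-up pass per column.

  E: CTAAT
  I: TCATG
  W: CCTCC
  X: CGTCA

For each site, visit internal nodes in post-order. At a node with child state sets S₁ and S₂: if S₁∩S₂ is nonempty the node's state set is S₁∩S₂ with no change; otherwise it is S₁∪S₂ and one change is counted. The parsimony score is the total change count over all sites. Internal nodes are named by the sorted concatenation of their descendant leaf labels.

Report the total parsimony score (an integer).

9

[col 0] WX: children W:{C}, X:{C} ∩→ {C}; cost 0
[col 0] EWX: children E:{C}, WX:{C} ∩→ {C}; cost 0
[col 0] EIWX: children EWX:{C}, I:{T} ∪→ {C,T}; cost 1
[col 1] WX: children W:{C}, X:{G} ∪→ {C,G}; cost 1
[col 1] EWX: children E:{T}, WX:{C,G} ∪→ {C,G,T}; cost 1
[col 1] EIWX: children EWX:{C,G,T}, I:{C} ∩→ {C}; cost 0
[col 2] WX: children W:{T}, X:{T} ∩→ {T}; cost 0
[col 2] EWX: children E:{A}, WX:{T} ∪→ {A,T}; cost 1
[col 2] EIWX: children EWX:{A,T}, I:{A} ∩→ {A}; cost 0
[col 3] WX: children W:{C}, X:{C} ∩→ {C}; cost 0
[col 3] EWX: children E:{A}, WX:{C} ∪→ {A,C}; cost 1
[col 3] EIWX: children EWX:{A,C}, I:{T} ∪→ {A,C,T}; cost 1
[col 4] WX: children W:{C}, X:{A} ∪→ {A,C}; cost 1
[col 4] EWX: children E:{T}, WX:{A,C} ∪→ {A,C,T}; cost 1
[col 4] EIWX: children EWX:{A,C,T}, I:{G} ∪→ {A,C,G,T}; cost 1
per-site changes: [1, 2, 1, 2, 3]; total = 9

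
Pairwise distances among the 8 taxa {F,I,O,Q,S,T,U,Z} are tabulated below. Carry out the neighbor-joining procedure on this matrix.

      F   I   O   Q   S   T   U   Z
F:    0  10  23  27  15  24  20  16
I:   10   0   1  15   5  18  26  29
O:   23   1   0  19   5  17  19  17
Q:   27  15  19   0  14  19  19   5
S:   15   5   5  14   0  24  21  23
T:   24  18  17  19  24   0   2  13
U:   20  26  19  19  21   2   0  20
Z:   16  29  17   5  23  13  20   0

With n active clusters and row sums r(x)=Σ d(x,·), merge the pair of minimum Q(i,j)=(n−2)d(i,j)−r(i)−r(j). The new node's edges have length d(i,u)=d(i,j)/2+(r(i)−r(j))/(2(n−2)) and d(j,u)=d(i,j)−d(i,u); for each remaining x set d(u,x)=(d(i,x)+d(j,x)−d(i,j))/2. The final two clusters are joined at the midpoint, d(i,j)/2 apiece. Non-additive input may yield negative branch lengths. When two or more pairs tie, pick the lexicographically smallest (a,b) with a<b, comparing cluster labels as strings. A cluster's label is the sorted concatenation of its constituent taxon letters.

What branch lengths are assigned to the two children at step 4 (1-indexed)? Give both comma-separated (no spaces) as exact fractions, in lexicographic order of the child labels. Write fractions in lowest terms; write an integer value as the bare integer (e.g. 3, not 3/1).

iteration 1: select T,U (d=2, Q=-232); attach at lengths (1/6, 11/6); label the merged cluster TU
  updated: d(F,TU)=21, d(I,TU)=21, d(O,TU)=17, d(Q,TU)=18, d(S,TU)=43/2, d(TU,Z)=31/2
iteration 2: select Q,Z (d=5, Q=-357/2); attach at lengths (7/4, 13/4); label the merged cluster QZ
  updated: d(F,QZ)=19, d(I,QZ)=39/2, d(O,QZ)=31/2, d(QZ,S)=16, d(QZ,TU)=57/4
iteration 3: select QZ,TU (d=57/4, Q=-122); attach at lengths (93/16, 135/16); label the merged cluster QTUZ
  updated: d(F,QTUZ)=103/8, d(I,QTUZ)=105/8, d(O,QTUZ)=73/8, d(QTUZ,S)=93/8
iteration 4: select F,QTUZ (d=103/8, Q=-69); attach at lengths (211/24, 49/12); label the merged cluster FQTUZ
  updated: d(FQTUZ,I)=41/8, d(FQTUZ,O)=77/8, d(FQTUZ,S)=55/8
iteration 5: select FQTUZ,S (d=55/8, Q=-99/4); attach at lengths (37/8, 9/4); label the merged cluster FQSTUZ
  updated: d(FQSTUZ,I)=13/8, d(FQSTUZ,O)=31/8
iteration 6: select FQSTUZ,I (d=13/8, Q=-13/2); attach at lengths (9/4, -5/8); label the merged cluster FIQSTUZ
  updated: d(FIQSTUZ,O)=13/8
iteration 7: select FIQSTUZ,O (d=13/8); attach at lengths (13/16, 13/16); label the merged cluster FIOQSTUZ
final tree: ((((F:211/24,((Q:7/4,Z:13/4):93/16,(T:1/6,U:11/6):135/16):49/12):37/8,S:9/4):9/4,I:-5/8):13/16,O:13/16)
total length: 177/4

211/24,49/12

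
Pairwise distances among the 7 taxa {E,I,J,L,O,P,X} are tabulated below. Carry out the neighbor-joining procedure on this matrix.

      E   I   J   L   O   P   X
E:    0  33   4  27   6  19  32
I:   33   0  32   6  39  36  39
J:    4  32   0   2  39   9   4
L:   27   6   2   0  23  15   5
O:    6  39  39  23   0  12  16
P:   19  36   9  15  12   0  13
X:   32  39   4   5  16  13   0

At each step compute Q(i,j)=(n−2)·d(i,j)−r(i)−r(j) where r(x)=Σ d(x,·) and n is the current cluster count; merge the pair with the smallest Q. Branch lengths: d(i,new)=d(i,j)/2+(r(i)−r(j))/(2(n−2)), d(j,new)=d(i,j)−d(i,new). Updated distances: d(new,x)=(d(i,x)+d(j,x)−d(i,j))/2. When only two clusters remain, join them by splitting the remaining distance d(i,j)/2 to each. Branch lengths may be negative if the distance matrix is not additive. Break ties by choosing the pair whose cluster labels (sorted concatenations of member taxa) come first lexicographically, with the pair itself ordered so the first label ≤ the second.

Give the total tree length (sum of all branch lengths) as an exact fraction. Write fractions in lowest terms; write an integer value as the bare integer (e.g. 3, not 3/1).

767/16

1. join I+L (d=6, Q=-233) ⇒ IL; edges |I|=137/10, |L|=-77/10
  updated: d(E,IL)=27, d(IL,J)=14, d(IL,O)=28, d(IL,P)=45/2, d(IL,X)=19
2. join E+O (d=6, Q=-165) ⇒ EO; edges |E|=11/8, |O|=37/8
  updated: d(EO,IL)=49/2, d(EO,J)=37/2, d(EO,P)=25/2, d(EO,X)=21
3. join EO+P (d=25/2, Q=-96) ⇒ EOP; edges |EO|=19/2, |P|=3
  updated: d(EOP,IL)=69/4, d(EOP,J)=15/2, d(EOP,X)=43/4
4. join EOP+IL (d=69/4, Q=-205/4) ⇒ EILOP; edges |EOP|=79/16, |IL|=197/16
  updated: d(EILOP,J)=17/8, d(EILOP,X)=25/4
5. join EILOP+J (d=17/8, Q=-99/8) ⇒ EIJLOP; edges |EILOP|=35/16, |J|=-1/16
  updated: d(EIJLOP,X)=65/16
6. join EIJLOP+X (d=65/16) ⇒ EIJLOPX; edges |EIJLOP|=65/32, |X|=65/32
final tree: (((((E:11/8,O:37/8):19/2,P:3):79/16,(I:137/10,L:-77/10):197/16):35/16,J:-1/16):65/32,X:65/32)
total length: 767/16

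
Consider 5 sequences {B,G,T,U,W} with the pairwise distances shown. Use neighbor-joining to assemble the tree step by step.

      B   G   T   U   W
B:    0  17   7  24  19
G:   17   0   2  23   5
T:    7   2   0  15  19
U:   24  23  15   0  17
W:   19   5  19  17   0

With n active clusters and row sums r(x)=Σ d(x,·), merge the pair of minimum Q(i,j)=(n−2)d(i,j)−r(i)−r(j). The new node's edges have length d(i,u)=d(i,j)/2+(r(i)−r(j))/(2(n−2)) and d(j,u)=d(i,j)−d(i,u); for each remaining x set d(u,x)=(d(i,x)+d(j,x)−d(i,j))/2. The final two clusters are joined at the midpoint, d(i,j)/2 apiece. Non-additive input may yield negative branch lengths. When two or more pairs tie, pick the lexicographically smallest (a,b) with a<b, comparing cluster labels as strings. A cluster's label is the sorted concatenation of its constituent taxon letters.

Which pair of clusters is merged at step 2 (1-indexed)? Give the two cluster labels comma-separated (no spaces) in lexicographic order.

B,T

1. join G+W (d=5, Q=-92) ⇒ GW; edges |G|=1/3, |W|=14/3
  updated: d(B,GW)=31/2, d(GW,T)=8, d(GW,U)=35/2
2. join B+T (d=7, Q=-125/2) ⇒ BT; edges |B|=61/8, |T|=-5/8
  updated: d(BT,GW)=33/4, d(BT,U)=16
3. join BT+GW (d=33/4, Q=-167/4) ⇒ BGTW; edges |BT|=27/8, |GW|=39/8
  updated: d(BGTW,U)=101/8
4. join BGTW+U (d=101/8) ⇒ BGTUW; edges |BGTW|=101/16, |U|=101/16
final tree: (((B:61/8,T:-5/8):27/8,(G:1/3,W:14/3):39/8):101/16,U:101/16)
total length: 263/8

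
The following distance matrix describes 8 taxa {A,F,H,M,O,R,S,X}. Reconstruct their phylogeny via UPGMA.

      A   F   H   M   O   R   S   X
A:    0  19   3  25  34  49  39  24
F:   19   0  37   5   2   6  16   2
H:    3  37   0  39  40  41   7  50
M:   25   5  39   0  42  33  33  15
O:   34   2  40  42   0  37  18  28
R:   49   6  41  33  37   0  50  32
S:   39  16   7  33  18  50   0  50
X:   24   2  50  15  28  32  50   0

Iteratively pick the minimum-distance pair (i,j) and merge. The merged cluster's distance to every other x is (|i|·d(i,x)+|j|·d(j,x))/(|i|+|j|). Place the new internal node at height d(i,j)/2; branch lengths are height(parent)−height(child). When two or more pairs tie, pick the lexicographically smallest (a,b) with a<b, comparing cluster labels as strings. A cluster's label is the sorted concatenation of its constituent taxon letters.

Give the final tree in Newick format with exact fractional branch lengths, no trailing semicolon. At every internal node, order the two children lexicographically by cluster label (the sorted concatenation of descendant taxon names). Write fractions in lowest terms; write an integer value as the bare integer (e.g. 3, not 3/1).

1. join F+O (d=2) ⇒ FO; edges |F|=1, |O|=1
  updated: d(A,FO)=53/2, d(FO,H)=77/2, d(FO,M)=47/2, d(FO,R)=43/2, d(FO,S)=17, d(FO,X)=15
2. join A+H (d=3) ⇒ AH; edges |A|=3/2, |H|=3/2
  updated: d(AH,FO)=65/2, d(AH,M)=32, d(AH,R)=45, d(AH,S)=23, d(AH,X)=37
3. join FO+X (d=15) ⇒ FOX; edges |FO|=13/2, |X|=15/2
  updated: d(AH,FOX)=34, d(FOX,M)=62/3, d(FOX,R)=25, d(FOX,S)=28
4. join FOX+M (d=62/3) ⇒ FMOX; edges |FOX|=17/6, |M|=31/3
  updated: d(AH,FMOX)=67/2, d(FMOX,R)=27, d(FMOX,S)=117/4
5. join AH+S (d=23) ⇒ AHS; edges |AH|=10, |S|=23/2
  updated: d(AHS,FMOX)=385/12, d(AHS,R)=140/3
6. join FMOX+R (d=27) ⇒ FMORX; edges |FMOX|=19/6, |R|=27/2
  updated: d(AHS,FMORX)=35
7. join AHS+FMORX (d=35) ⇒ AFHMORSX; edges |AHS|=6, |FMORX|=4
final tree: (((A:3/2,H:3/2):10,S:23/2):6,((((F:1,O:1):13/2,X:15/2):17/6,M:31/3):19/6,R:27/2):4)
total length: 241/3

(((A:3/2,H:3/2):10,S:23/2):6,((((F:1,O:1):13/2,X:15/2):17/6,M:31/3):19/6,R:27/2):4)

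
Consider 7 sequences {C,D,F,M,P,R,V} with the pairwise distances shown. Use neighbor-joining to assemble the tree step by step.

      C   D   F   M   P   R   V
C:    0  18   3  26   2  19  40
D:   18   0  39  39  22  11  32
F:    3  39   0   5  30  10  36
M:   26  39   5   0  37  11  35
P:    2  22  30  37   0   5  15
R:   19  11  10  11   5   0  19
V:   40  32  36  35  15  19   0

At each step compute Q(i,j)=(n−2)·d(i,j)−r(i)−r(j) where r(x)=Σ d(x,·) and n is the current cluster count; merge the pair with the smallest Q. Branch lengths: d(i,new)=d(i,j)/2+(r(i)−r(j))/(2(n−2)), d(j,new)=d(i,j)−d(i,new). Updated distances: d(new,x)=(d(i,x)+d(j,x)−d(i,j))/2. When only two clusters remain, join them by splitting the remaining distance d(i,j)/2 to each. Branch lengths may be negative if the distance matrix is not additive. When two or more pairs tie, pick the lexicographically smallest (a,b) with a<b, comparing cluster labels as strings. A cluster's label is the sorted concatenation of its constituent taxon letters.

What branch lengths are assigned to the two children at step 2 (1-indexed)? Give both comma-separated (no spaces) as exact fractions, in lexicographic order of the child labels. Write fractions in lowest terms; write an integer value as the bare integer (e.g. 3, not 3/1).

37/16,155/16

iteration 1: select F,M (d=5, Q=-251); attach at lengths (-1/2, 11/2); label the merged cluster FM
  updated: d(C,FM)=12, d(D,FM)=73/2, d(FM,P)=31, d(FM,R)=8, d(FM,V)=33
iteration 2: select C,FM (d=12, Q=-327/2); attach at lengths (37/16, 155/16); label the merged cluster CFM
  updated: d(CFM,D)=85/4, d(CFM,P)=21/2, d(CFM,R)=15/2, d(CFM,V)=61/2
iteration 3: select P,V (d=15, Q=-104); attach at lengths (1/6, 89/6); label the merged cluster PV
  updated: d(CFM,PV)=13, d(D,PV)=39/2, d(PV,R)=9/2
iteration 4: select CFM,PV (d=13, Q=-211/4); attach at lengths (123/16, 85/16); label the merged cluster CFMPV
  updated: d(CFMPV,D)=111/8, d(CFMPV,R)=-1/2
iteration 5: select CFMPV,D (d=111/8, Q=-195/8); attach at lengths (19/16, 203/16); label the merged cluster CDFMPV
  updated: d(CDFMPV,R)=-27/16
iteration 6: select CDFMPV,R (d=-27/16); attach at lengths (-27/32, -27/32); label the merged cluster CDFMPRV
final tree: ((((C:37/16,(F:-1/2,M:11/2):155/16):123/16,(P:1/6,V:89/6):85/16):19/16,D:203/16):-27/32,R:-27/32)
total length: 915/16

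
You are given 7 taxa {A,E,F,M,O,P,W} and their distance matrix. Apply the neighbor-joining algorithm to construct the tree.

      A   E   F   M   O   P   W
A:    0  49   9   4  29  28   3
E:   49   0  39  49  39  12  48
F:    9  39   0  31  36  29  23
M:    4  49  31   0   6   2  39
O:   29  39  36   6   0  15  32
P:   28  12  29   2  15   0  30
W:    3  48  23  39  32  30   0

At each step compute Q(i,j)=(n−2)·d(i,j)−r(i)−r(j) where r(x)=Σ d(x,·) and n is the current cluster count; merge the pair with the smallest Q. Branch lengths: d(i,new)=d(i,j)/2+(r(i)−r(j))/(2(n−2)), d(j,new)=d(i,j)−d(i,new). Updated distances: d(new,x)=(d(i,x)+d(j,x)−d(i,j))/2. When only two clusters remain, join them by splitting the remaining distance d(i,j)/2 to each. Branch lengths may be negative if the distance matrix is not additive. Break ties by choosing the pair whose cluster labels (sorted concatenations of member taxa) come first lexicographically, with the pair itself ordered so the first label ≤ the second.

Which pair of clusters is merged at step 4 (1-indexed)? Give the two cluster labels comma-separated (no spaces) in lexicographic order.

1. join E+P (d=12, Q=-292) ⇒ EP; edges |E|=18, |P|=-6
  updated: d(A,EP)=65/2, d(EP,F)=28, d(EP,M)=39/2, d(EP,O)=21, d(EP,W)=33
2. join M+O (d=6, Q=-399/2) ⇒ MO; edges |M|=-1/16, |O|=97/16
  updated: d(A,MO)=27/2, d(EP,MO)=69/4, d(F,MO)=61/2, d(MO,W)=65/2
3. join EP+MO (d=69/4, Q=-611/4) ⇒ EMOP; edges |EP|=275/24, |MO|=139/24
  updated: d(A,EMOP)=115/8, d(EMOP,F)=165/8, d(EMOP,W)=193/8
4. join A+W (d=3, Q=-141/2) ⇒ AW; edges |A|=-71/16, |W|=119/16
  updated: d(AW,EMOP)=71/4, d(AW,F)=29/2
5. join AW+EMOP (d=71/4, Q=-423/8) ⇒ AEMOPW; edges |AW|=93/16, |EMOP|=191/16
  updated: d(AEMOPW,F)=139/16
6. join AEMOPW+F (d=139/16) ⇒ AEFMOPW; edges |AEMOPW|=139/32, |F|=139/32
final tree: (((A:-71/16,W:119/16):93/16,((E:18,P:-6):275/24,(M:-1/16,O:97/16):139/24):191/16):139/32,F:139/32)
total length: 1035/16

A,W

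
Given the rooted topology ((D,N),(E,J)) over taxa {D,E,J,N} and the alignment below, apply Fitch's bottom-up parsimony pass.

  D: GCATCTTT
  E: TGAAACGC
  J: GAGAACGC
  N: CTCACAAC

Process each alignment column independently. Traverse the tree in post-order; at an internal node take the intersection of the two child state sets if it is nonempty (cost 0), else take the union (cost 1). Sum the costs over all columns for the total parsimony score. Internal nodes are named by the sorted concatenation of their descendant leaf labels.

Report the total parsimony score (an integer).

site 0, node DN: D={G} ∪ N={C} → {C,G} (+1)
site 0, node EJ: E={T} ∪ J={G} → {G,T} (+1)
site 0, node DEJN: DN={C,G} ∩ EJ={G,T} → {G} (+0)
site 1, node DN: D={C} ∪ N={T} → {C,T} (+1)
site 1, node EJ: E={G} ∪ J={A} → {A,G} (+1)
site 1, node DEJN: DN={C,T} ∪ EJ={A,G} → {A,C,G,T} (+1)
site 2, node DN: D={A} ∪ N={C} → {A,C} (+1)
site 2, node EJ: E={A} ∪ J={G} → {A,G} (+1)
site 2, node DEJN: DN={A,C} ∩ EJ={A,G} → {A} (+0)
site 3, node DN: D={T} ∪ N={A} → {A,T} (+1)
site 3, node EJ: E={A} ∩ J={A} → {A} (+0)
site 3, node DEJN: DN={A,T} ∩ EJ={A} → {A} (+0)
site 4, node DN: D={C} ∩ N={C} → {C} (+0)
site 4, node EJ: E={A} ∩ J={A} → {A} (+0)
site 4, node DEJN: DN={C} ∪ EJ={A} → {A,C} (+1)
site 5, node DN: D={T} ∪ N={A} → {A,T} (+1)
site 5, node EJ: E={C} ∩ J={C} → {C} (+0)
site 5, node DEJN: DN={A,T} ∪ EJ={C} → {A,C,T} (+1)
site 6, node DN: D={T} ∪ N={A} → {A,T} (+1)
site 6, node EJ: E={G} ∩ J={G} → {G} (+0)
site 6, node DEJN: DN={A,T} ∪ EJ={G} → {A,G,T} (+1)
site 7, node DN: D={T} ∪ N={C} → {C,T} (+1)
site 7, node EJ: E={C} ∩ J={C} → {C} (+0)
site 7, node DEJN: DN={C,T} ∩ EJ={C} → {C} (+0)
per-site changes: [2, 3, 2, 1, 1, 2, 2, 1]; total = 14

14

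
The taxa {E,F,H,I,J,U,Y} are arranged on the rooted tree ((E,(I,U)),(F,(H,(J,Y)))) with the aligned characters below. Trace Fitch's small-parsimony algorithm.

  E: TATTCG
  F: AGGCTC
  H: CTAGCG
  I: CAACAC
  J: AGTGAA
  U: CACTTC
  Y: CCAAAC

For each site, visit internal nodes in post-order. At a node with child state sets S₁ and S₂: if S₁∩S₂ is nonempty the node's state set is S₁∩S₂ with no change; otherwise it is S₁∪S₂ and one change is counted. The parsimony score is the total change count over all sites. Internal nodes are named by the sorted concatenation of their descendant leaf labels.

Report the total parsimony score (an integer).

site 0, node IU: I={C} ∩ U={C} → {C} (+0)
site 0, node EIU: E={T} ∪ IU={C} → {C,T} (+1)
site 0, node JY: J={A} ∪ Y={C} → {A,C} (+1)
site 0, node HJY: H={C} ∩ JY={A,C} → {C} (+0)
site 0, node FHJY: F={A} ∪ HJY={C} → {A,C} (+1)
site 0, node EFHIJUY: EIU={C,T} ∩ FHJY={A,C} → {C} (+0)
site 1, node IU: I={A} ∩ U={A} → {A} (+0)
site 1, node EIU: E={A} ∩ IU={A} → {A} (+0)
site 1, node JY: J={G} ∪ Y={C} → {C,G} (+1)
site 1, node HJY: H={T} ∪ JY={C,G} → {C,G,T} (+1)
site 1, node FHJY: F={G} ∩ HJY={C,G,T} → {G} (+0)
site 1, node EFHIJUY: EIU={A} ∪ FHJY={G} → {A,G} (+1)
site 2, node IU: I={A} ∪ U={C} → {A,C} (+1)
site 2, node EIU: E={T} ∪ IU={A,C} → {A,C,T} (+1)
site 2, node JY: J={T} ∪ Y={A} → {A,T} (+1)
site 2, node HJY: H={A} ∩ JY={A,T} → {A} (+0)
site 2, node FHJY: F={G} ∪ HJY={A} → {A,G} (+1)
site 2, node EFHIJUY: EIU={A,C,T} ∩ FHJY={A,G} → {A} (+0)
site 3, node IU: I={C} ∪ U={T} → {C,T} (+1)
site 3, node EIU: E={T} ∩ IU={C,T} → {T} (+0)
site 3, node JY: J={G} ∪ Y={A} → {A,G} (+1)
site 3, node HJY: H={G} ∩ JY={A,G} → {G} (+0)
site 3, node FHJY: F={C} ∪ HJY={G} → {C,G} (+1)
site 3, node EFHIJUY: EIU={T} ∪ FHJY={C,G} → {C,G,T} (+1)
site 4, node IU: I={A} ∪ U={T} → {A,T} (+1)
site 4, node EIU: E={C} ∪ IU={A,T} → {A,C,T} (+1)
site 4, node JY: J={A} ∩ Y={A} → {A} (+0)
site 4, node HJY: H={C} ∪ JY={A} → {A,C} (+1)
site 4, node FHJY: F={T} ∪ HJY={A,C} → {A,C,T} (+1)
site 4, node EFHIJUY: EIU={A,C,T} ∩ FHJY={A,C,T} → {A,C,T} (+0)
site 5, node IU: I={C} ∩ U={C} → {C} (+0)
site 5, node EIU: E={G} ∪ IU={C} → {C,G} (+1)
site 5, node JY: J={A} ∪ Y={C} → {A,C} (+1)
site 5, node HJY: H={G} ∪ JY={A,C} → {A,C,G} (+1)
site 5, node FHJY: F={C} ∩ HJY={A,C,G} → {C} (+0)
site 5, node EFHIJUY: EIU={C,G} ∩ FHJY={C} → {C} (+0)
per-site changes: [3, 3, 4, 4, 4, 3]; total = 21

21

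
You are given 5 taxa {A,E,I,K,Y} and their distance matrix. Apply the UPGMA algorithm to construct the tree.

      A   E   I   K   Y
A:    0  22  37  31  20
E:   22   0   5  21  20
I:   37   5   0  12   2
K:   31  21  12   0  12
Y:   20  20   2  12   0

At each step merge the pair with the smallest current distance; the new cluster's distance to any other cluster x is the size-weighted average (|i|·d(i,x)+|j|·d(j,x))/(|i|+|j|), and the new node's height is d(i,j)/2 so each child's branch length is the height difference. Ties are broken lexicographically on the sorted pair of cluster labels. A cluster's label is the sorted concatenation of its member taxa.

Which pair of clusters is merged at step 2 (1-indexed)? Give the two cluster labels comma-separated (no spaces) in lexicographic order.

IY,K

iteration 1: select I,Y (d=2); attach at lengths (1, 1); label the merged cluster IY
  updated: d(A,IY)=57/2, d(E,IY)=25/2, d(IY,K)=12
iteration 2: select IY,K (d=12); attach at lengths (5, 6); label the merged cluster IKY
  updated: d(A,IKY)=88/3, d(E,IKY)=46/3
iteration 3: select E,IKY (d=46/3); attach at lengths (23/3, 5/3); label the merged cluster EIKY
  updated: d(A,EIKY)=55/2
iteration 4: select A,EIKY (d=55/2); attach at lengths (55/4, 73/12); label the merged cluster AEIKY
final tree: (A:55/4,(E:23/3,((I:1,Y:1):5,K:6):5/3):73/12)
total length: 253/6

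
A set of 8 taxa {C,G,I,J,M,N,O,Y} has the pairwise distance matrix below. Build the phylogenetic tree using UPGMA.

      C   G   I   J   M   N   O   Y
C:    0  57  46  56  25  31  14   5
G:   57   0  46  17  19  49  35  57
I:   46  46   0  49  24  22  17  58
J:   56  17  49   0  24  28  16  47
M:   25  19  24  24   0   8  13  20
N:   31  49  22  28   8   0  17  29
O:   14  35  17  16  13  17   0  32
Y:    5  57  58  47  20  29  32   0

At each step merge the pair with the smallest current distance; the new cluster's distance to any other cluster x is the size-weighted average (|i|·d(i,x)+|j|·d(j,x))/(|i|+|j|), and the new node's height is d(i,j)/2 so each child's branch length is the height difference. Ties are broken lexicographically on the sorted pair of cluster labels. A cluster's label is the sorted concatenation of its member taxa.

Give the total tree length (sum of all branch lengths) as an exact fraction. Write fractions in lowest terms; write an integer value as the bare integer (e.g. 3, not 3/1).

iteration 1: select C,Y (d=5); attach at lengths (5/2, 5/2); label the merged cluster CY
  updated: d(CY,G)=57, d(CY,I)=52, d(CY,J)=103/2, d(CY,M)=45/2, d(CY,N)=30, d(CY,O)=23
iteration 2: select M,N (d=8); attach at lengths (4, 4); label the merged cluster MN
  updated: d(CY,MN)=105/4, d(G,MN)=34, d(I,MN)=23, d(J,MN)=26, d(MN,O)=15
iteration 3: select MN,O (d=15); attach at lengths (7/2, 15/2); label the merged cluster MNO
  updated: d(CY,MNO)=151/6, d(G,MNO)=103/3, d(I,MNO)=21, d(J,MNO)=68/3
iteration 4: select G,J (d=17); attach at lengths (17/2, 17/2); label the merged cluster GJ
  updated: d(CY,GJ)=217/4, d(GJ,I)=95/2, d(GJ,MNO)=57/2
iteration 5: select I,MNO (d=21); attach at lengths (21/2, 3); label the merged cluster IMNO
  updated: d(CY,IMNO)=255/8, d(GJ,IMNO)=133/4
iteration 6: select CY,IMNO (d=255/8); attach at lengths (215/16, 87/16); label the merged cluster CIMNOY
  updated: d(CIMNOY,GJ)=161/4
iteration 7: select CIMNOY,GJ (d=161/4); attach at lengths (67/16, 93/8); label the merged cluster CGIJMNOY
final tree: (((C:5/2,Y:5/2):215/16,(I:21/2,((M:4,N:4):7/2,O:15/2):3):87/16):67/16,(G:17/2,J:17/2):93/8)
total length: 1427/16

1427/16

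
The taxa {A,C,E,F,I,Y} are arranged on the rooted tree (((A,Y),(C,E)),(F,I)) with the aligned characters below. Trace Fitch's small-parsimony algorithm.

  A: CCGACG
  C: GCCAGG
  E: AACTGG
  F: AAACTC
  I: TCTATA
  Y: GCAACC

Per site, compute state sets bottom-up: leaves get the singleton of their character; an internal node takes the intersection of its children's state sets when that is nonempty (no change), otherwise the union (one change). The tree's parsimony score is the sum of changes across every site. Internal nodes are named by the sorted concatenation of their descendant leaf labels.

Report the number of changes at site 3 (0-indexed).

2

[col 0] AY: children A:{C}, Y:{G} ∪→ {C,G}; cost 1
[col 0] CE: children C:{G}, E:{A} ∪→ {A,G}; cost 1
[col 0] ACEY: children AY:{C,G}, CE:{A,G} ∩→ {G}; cost 0
[col 0] FI: children F:{A}, I:{T} ∪→ {A,T}; cost 1
[col 0] ACEFIY: children ACEY:{G}, FI:{A,T} ∪→ {A,G,T}; cost 1
[col 1] AY: children A:{C}, Y:{C} ∩→ {C}; cost 0
[col 1] CE: children C:{C}, E:{A} ∪→ {A,C}; cost 1
[col 1] ACEY: children AY:{C}, CE:{A,C} ∩→ {C}; cost 0
[col 1] FI: children F:{A}, I:{C} ∪→ {A,C}; cost 1
[col 1] ACEFIY: children ACEY:{C}, FI:{A,C} ∩→ {C}; cost 0
[col 2] AY: children A:{G}, Y:{A} ∪→ {A,G}; cost 1
[col 2] CE: children C:{C}, E:{C} ∩→ {C}; cost 0
[col 2] ACEY: children AY:{A,G}, CE:{C} ∪→ {A,C,G}; cost 1
[col 2] FI: children F:{A}, I:{T} ∪→ {A,T}; cost 1
[col 2] ACEFIY: children ACEY:{A,C,G}, FI:{A,T} ∩→ {A}; cost 0
[col 3] AY: children A:{A}, Y:{A} ∩→ {A}; cost 0
[col 3] CE: children C:{A}, E:{T} ∪→ {A,T}; cost 1
[col 3] ACEY: children AY:{A}, CE:{A,T} ∩→ {A}; cost 0
[col 3] FI: children F:{C}, I:{A} ∪→ {A,C}; cost 1
[col 3] ACEFIY: children ACEY:{A}, FI:{A,C} ∩→ {A}; cost 0
[col 4] AY: children A:{C}, Y:{C} ∩→ {C}; cost 0
[col 4] CE: children C:{G}, E:{G} ∩→ {G}; cost 0
[col 4] ACEY: children AY:{C}, CE:{G} ∪→ {C,G}; cost 1
[col 4] FI: children F:{T}, I:{T} ∩→ {T}; cost 0
[col 4] ACEFIY: children ACEY:{C,G}, FI:{T} ∪→ {C,G,T}; cost 1
[col 5] AY: children A:{G}, Y:{C} ∪→ {C,G}; cost 1
[col 5] CE: children C:{G}, E:{G} ∩→ {G}; cost 0
[col 5] ACEY: children AY:{C,G}, CE:{G} ∩→ {G}; cost 0
[col 5] FI: children F:{C}, I:{A} ∪→ {A,C}; cost 1
[col 5] ACEFIY: children ACEY:{G}, FI:{A,C} ∪→ {A,C,G}; cost 1
per-site changes: [4, 2, 3, 2, 2, 3]; total = 16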